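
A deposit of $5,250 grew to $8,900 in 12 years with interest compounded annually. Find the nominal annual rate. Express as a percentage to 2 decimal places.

4.50%

The 12-period growth factor is 8,900/5,250 = 1.69524.
r = 1.69524^(1/12) − 1 ≈ 0.044967, i.e. 4.49670%.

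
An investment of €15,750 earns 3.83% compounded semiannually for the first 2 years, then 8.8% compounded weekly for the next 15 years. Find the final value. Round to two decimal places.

After 2 years at 3.83%: 15,750 × 1.0788285604 ≈ 16,991.5498.
Then 15 years at 8.8%: 16,991.5498 × 3.7392473036 ≈ 63,535.6069.

€63,535.61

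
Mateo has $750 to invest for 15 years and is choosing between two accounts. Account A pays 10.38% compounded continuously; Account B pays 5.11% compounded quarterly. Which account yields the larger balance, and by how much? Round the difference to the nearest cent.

A: e^(0.1038·15) = e^1.557 ≈ 4.744566175, so 750 × 4.744566175 ≈ 3,558.4246.
B: (1 + 0.012775)^60 ≈ 2.141797187, so 750 × 2.141797187 ≈ 1,606.3479.
Difference ≈ 1,952.0767 in favor of A.

Account A, by $1,952.08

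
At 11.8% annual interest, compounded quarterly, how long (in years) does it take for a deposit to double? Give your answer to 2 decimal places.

5.96 years

(1 + 0.0295)^(4t) = 2.
4t = ln 2 / ln(1 + 0.0295) ≈ 0.69315/0.0290732 ≈ 23.8414.
t ≈ 5.9604.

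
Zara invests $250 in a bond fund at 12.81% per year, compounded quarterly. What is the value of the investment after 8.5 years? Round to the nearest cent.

Periodic rate = 12.81%/4 = 0.032025; periods = 4·8.5 = 34.
A = 250·(1 + 0.032025)^34 ≈ 250·2.92056857 ≈ 730.1421.

$730.14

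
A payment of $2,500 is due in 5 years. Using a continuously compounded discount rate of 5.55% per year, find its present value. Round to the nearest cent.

$1,894.19

P = A·e^(−rt) = 2,500·e^(−0.2775).
e^(−0.2775) ≈ 0.7576755646, so P ≈ 1,894.1889.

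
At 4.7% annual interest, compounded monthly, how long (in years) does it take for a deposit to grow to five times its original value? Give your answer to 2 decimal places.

34.31 years

(1 + 0.00391667)^(12t) = 5.
12t = ln 5 / ln(1 + 0.00391667) ≈ 1.6094/0.00390902 ≈ 411.7245.
t ≈ 34.3104.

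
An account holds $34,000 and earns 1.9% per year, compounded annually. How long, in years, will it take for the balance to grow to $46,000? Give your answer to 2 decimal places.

(1 + 0.019)^t = 46,000/34,000 = 1.3529.
t·ln(1 + 0.019) = ln(1.3529); t = 0.30228/0.0188218 ≈ 16.0602.

16.06 years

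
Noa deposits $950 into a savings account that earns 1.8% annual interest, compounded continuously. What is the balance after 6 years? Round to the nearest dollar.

$1,058

A = P·e^(rt) = 950·e^(0.018·6) = 950·e^0.108.
e^0.108 ≈ 1.114047745, so A ≈ 1,058.3454.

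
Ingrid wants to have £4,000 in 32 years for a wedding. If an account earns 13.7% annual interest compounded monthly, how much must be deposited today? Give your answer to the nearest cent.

£51.16

Growth factor = (1 + 0.137/12)^384 ≈ 78.19170135.
P = 4,000/78.19170135 ≈ 51.1563.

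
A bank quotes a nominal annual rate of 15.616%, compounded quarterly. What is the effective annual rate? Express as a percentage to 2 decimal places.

16.55%

EAR = (1 + 15.616%/4)^4 − 1 = (1 + 0.03904)^4 − 1.
(1 + 0.03904)^4 ≈ 1.165545, so EAR ≈ 16.55451%.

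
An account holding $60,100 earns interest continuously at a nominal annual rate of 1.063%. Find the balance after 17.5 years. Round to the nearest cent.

A = P·e^(rt) = 60,100·e^(0.01063·17.5) = 60,100·e^0.186025.
e^0.186025 ≈ 1.2044523713, so A ≈ 72,387.5875.

$72,387.59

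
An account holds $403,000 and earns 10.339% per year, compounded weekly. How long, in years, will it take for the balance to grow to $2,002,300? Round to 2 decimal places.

15.52 years

(1 + 0.00198827)^(52t) = 2,002,300/403,000 = 4.9685.
52t·ln(1 + 0.00198827) = ln(4.9685); 52t = 1.6031/0.0019863 ≈ 807.0881.
t ≈ 15.5209 years.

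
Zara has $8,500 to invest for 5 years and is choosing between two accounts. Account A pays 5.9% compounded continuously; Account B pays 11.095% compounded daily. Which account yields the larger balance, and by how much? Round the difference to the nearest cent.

A: e^(0.059·5) = e^0.295 ≈ 1.3431263587, so 8,500 × 1.3431263587 ≈ 11,416.5740.
B: (1 + 0.11095/365)^1825 ≈ 1.7413587559, so 8,500 × 1.7413587559 ≈ 14,801.5494.
Difference ≈ 3,384.9754 in favor of B.

Account B, by $3,384.98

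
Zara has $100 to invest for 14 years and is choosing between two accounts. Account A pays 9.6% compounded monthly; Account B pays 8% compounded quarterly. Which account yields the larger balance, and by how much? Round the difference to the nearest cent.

Account A growth factor: (1 + 0.008)^168 ≈ 3.81390081; balance ≈ 381.3901.
Account B growth factor: (1 + 0.02)^56 ≈ 3.03116529; balance ≈ 303.1165.
Account A is larger by 78.2736.

Account A, by $78.27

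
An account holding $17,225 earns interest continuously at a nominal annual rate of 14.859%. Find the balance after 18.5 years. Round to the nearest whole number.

A = P·e^(rt) = 17,225·e^(0.14859·18.5) = 17,225·e^2.748915.
e^2.748915 ≈ 15.6256688327, so A ≈ 269,152.1456.

$269,152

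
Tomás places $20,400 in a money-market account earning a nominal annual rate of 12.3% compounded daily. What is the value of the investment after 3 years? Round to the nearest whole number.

$29,502

Growth factor = (1 + 0.123/365)^1095 ≈ 1.4461977052.
A ≈ 20,400 × 1.4461977052 ≈ 29,502.4332.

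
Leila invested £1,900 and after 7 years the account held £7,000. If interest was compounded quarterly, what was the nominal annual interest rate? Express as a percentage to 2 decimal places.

19.07%

(1 + r/4)^28 = 7,000/1,900 = 3.68421.
1 + r/4 = 3.68421^(1/28) ≈ 1.047675, so r/4 ≈ 0.047675.
r ≈ 4·0.047675 = 19.07001%.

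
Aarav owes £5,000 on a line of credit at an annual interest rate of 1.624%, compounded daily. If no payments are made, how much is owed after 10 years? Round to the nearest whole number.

Periodic rate = 1.624%/365 = 0.0000444932; periods = 365·10 = 3650.
A = 5,000·(1 + 0.01624/365)^3650 ≈ 5,000·1.17632643 ≈ 5,881.6321.

£5,882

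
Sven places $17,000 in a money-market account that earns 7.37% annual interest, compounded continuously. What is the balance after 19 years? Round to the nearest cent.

$68,959.08

A = P·e^(rt) = 17,000·e^(0.0737·19) = 17,000·e^1.4003.
e^1.4003 ≈ 4.0564167093, so A ≈ 68,959.0841.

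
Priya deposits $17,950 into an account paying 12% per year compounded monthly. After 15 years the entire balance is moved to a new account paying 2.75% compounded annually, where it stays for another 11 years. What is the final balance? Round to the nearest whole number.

$145,048

Phase 1: 17,950·(1 + 0.01)^180 ≈ 107,624.6455.
Phase 2: 107,624.6455·(1 + 0.0275)^11 ≈ 145,048.0417.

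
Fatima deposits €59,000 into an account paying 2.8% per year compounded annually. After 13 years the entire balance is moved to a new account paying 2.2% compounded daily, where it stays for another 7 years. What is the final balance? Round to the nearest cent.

€98,546.64

After 13 years at 2.8%: 59,000 × 1.4318927514 ≈ 84,481.6723.
Then 7 years at 2.2%: 84,481.6723 × 1.1664854732 ≈ 98,546.6435.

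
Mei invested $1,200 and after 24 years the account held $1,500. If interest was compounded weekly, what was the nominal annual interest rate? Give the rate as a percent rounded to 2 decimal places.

(1 + r/52)^1248 = 1,500/1,200 = 1.25.
1 + r/52 = 1.25^(1/1248) ≈ 1.000179, so r/52 ≈ 0.000178817.
r ≈ 52·0.000178817 = 0.92985%.

0.93%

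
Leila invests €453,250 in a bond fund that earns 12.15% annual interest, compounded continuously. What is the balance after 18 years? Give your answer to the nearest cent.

€4,037,753.89

A = P·e^(rt) = 453,250·e^(0.1215·18) = 453,250·e^2.187.
e^2.187 ≈ 8.908447643635, so A ≈ 4,037,753.8945.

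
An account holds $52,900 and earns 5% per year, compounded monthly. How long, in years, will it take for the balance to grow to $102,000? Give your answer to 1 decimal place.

13.2 years

(1 + 0.00416667)^(12t) = 102,000/52,900 = 1.9282.
12t·ln(1 + 0.00416667) = ln(1.9282); 12t = 0.65657/0.00415801 ≈ 157.9047.
t ≈ 13.1587 years.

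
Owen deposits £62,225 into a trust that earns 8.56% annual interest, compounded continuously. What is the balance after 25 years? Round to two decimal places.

£528,877.51

A = P·e^(rt) = 62,225·e^(0.0856·25) = 62,225·e^2.14.
e^2.14 ≈ 8.49943762889, so A ≈ 528,877.5065.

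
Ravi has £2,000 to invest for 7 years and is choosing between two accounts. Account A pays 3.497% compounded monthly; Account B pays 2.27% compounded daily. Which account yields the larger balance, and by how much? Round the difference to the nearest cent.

Account A, by £209.37

Account A growth factor: (1 + 0.03497/12)^84 ≈ 1.276898399; balance ≈ 2,553.7968.
Account B growth factor: (1 + 0.0227/365)^2555 ≈ 1.172214927; balance ≈ 2,344.4299.
Account A is larger by 209.3669.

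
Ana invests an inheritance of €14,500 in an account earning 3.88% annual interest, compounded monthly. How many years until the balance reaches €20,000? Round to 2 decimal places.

8.30 years

We need (1 + 0.00323333)^(12t) = 1.3793, so 12t = ln 1.3793 / ln 1.003233 ≈ 99.6196.
t ≈ 99.6196/12 = 8.3016 years.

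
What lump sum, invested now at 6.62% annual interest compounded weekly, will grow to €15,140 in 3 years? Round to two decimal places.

Periodic rate = 6.62%/52 = 0.00127308; 156 periods.
P = 15,140/(1 + 0.0662/52)^156 ≈ 15,140/1.2195399417 ≈ 12,414.5175.

€12,414.52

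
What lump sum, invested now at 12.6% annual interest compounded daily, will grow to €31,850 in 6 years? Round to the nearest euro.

Periodic rate = 12.6%/365 = 0.000345205; 2190 periods.
P = 31,850/(1 + 0.126/365)^2190 ≈ 31,850/2.1294623763 ≈ 14,956.8268.

€14,957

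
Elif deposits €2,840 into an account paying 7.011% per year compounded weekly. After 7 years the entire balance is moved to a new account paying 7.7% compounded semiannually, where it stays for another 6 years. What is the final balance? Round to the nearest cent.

€7,297.79

Phase 1: 2,840·(1 + 0.07011/52)^364 ≈ 4,637.8157.
Phase 2: 4,637.8157·(1 + 0.0385)^12 ≈ 7,297.7923.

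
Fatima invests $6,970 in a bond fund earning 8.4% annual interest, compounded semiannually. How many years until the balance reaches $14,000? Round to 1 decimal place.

We need (1 + 0.042)^(2t) = 2.0086, so 2t = ln 2.0086 / ln 1.042 ≈ 16.9521.
t ≈ 16.9521/2 = 8.4760 years.

8.5 years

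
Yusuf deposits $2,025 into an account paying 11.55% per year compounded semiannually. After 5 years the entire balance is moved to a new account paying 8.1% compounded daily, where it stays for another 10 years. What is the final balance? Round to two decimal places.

After 5 years at 11.55%: 2,025 × 1.753195471 ≈ 3,550.2208.
Then 10 years at 8.1%: 3,550.2208 × 2.247705991 ≈ 7,979.8526.

$7,979.85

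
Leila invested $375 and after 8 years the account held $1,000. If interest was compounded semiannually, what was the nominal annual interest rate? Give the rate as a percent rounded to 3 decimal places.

12.644%

(1 + r/2)^16 = 1,000/375 = 2.66667.
1 + r/2 = 2.66667^(1/16) ≈ 1.06322, so r/2 ≈ 0.0632198.
r ≈ 2·0.0632198 = 12.64396%.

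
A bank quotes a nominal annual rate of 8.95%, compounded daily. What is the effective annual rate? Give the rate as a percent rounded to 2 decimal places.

EAR = (1 + 8.95%/365)^365 − 1 = (1 + 0.000245205)^365 − 1.
(1 + 0.000245205)^365 ≈ 1.093615, so EAR ≈ 9.36153%.

9.36%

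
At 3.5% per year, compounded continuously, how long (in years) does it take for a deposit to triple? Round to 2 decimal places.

31.39 years

e^(0.035t) = 3, so 0.035t = ln 3 ≈ 1.0986.
t ≈ 1.0986/0.035 ≈ 31.3889.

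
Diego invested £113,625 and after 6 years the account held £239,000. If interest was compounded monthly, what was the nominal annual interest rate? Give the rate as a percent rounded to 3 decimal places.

12.457%

(1 + r/12)^72 = 239,000/113,625 = 2.10341.
1 + r/12 = 2.10341^(1/72) ≈ 1.010381, so r/12 ≈ 0.0103807.
r ≈ 12·0.0103807 = 12.45688%.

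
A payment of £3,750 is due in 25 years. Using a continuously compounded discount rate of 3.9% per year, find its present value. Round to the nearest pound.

£1,414

P = A·e^(−rt) = 3,750·e^(−0.975).
e^(−0.975) ≈ 0.3771923536, so P ≈ 1,414.4713.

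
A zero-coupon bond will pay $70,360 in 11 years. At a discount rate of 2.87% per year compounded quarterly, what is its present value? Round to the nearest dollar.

$51,370

Growth factor = (1 + 0.007175)^44 ≈ 1.3696740814.
P = 70,360/1.3696740814 ≈ 51,369.8850.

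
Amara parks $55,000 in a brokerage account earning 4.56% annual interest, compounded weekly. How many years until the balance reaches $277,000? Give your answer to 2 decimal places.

We need (1 + 0.000876923)^(52t) = 5.0364, so 52t = ln 5.0364 / ln 1.000877 ≈ 1844.3956.
t ≈ 1844.3956/52 = 35.4691 years.

35.47 years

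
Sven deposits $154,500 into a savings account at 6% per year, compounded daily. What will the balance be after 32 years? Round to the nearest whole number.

Growth factor = (1 + 0.06/365)^11680 ≈ 6.819882268838.
A ≈ 154,500 × 6.819882268838 ≈ 1,053,671.8105.

$1,053,672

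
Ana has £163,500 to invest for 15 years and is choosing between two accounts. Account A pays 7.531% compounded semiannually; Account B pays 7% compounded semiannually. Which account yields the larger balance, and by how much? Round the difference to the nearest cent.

Account A, by £36,661.79

Account A growth factor: (1 + 0.037655)^30 ≈ 3.03102481961; balance ≈ 495,572.5580.
Account B growth factor: (1 + 0.035)^30 ≈ 2.8067937047; balance ≈ 458,910.7707.
Account A is larger by 36,661.7873.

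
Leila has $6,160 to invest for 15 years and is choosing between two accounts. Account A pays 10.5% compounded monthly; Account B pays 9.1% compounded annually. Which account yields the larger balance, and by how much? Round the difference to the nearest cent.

Account A growth factor: (1 + 0.00875)^180 ≈ 4.7977607966; balance ≈ 29,554.2065.
Account B growth factor: (1 + 0.091)^15 ≈ 3.6929315579; balance ≈ 22,748.4584.
Account A is larger by 6,805.7481.

Account A, by $6,805.75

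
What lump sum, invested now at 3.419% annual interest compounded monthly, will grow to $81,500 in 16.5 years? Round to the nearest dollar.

Periodic rate = 3.419%/12 = 0.00284917; 198 periods.
P = 81,500/(1 + 0.03419/12)^198 ≈ 81,500/1.7565169911 ≈ 46,398.6403.

$46,399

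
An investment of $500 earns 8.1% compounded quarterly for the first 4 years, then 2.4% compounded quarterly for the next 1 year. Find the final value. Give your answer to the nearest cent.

After 4 years at 8.1%: 500 × 1.37817909 ≈ 689.0895.
Then 1 years at 2.4%: 689.0895 × 1.02421687 ≈ 705.7771.

$705.78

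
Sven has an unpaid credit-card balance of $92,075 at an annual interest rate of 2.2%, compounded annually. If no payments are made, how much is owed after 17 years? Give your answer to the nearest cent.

$133,292.88

Growth factor = (1 + 0.022)^17 ≈ 1.44765551302.
A ≈ 92,075 × 1.44765551302 ≈ 133,292.8814.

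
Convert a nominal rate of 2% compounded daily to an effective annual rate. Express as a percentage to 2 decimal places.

2.02%

EAR = (1 + 2%/365)^365 − 1 = (1 + 0.0000547945)^365 − 1.
(1 + 0.0000547945)^365 ≈ 1.020201, so EAR ≈ 2.02008%.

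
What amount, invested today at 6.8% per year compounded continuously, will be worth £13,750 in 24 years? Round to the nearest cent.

P = A·e^(−rt) = 13,750·e^(−1.632).
e^(−1.632) ≈ 0.19553810658, so P ≈ 2,688.6490.

£2,688.65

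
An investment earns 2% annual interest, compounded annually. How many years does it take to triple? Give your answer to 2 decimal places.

55.48 years

(1 + 0.02)^t = 3.
t = ln 3 / ln(1 + 0.02) ≈ 1.0986/0.0198026 ≈ 55.4781.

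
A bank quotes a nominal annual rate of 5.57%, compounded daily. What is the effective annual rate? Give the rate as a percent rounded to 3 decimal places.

One year is 365 periods at 0.000152603 each: (1 + 0.000152603)^365 ≈ 1.057276.
EAR = 1.057276 − 1 ≈ 5.72760%.

5.728%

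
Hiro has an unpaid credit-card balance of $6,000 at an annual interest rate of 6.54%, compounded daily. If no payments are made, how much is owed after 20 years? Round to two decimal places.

$22,190.01

Periodic rate = 6.54%/365 = 0.000179178; periods = 365·20 = 7300.
A = 6,000·(1 + 0.0654/365)^7300 ≈ 6,000·3.6983354185 ≈ 22,190.0125.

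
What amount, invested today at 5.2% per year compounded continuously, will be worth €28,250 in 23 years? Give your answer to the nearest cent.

€8,542.84

P = A·e^(−rt) = 28,250·e^(−1.196).
e^(−1.196) ≈ 0.30240140153, so P ≈ 8,542.8396.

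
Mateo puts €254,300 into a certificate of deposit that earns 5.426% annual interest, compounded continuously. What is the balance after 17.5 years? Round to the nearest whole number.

€657,250

A = P·e^(rt) = 254,300·e^(0.05426·17.5) = 254,300·e^0.94955.
e^0.94955 ≈ 2.58454635173, so A ≈ 657,250.1372.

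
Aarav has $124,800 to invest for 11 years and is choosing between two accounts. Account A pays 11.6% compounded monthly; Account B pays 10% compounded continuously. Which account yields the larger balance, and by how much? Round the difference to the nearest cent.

Account A growth factor: (1 + 0.116/12)^132 ≈ 3.56039725016; balance ≈ 444,337.5768.
Account B growth factor: e^(0.1·11) = e^1.1 ≈ 3.00416602395; balance ≈ 374,919.9198.
Account A is larger by 69,417.6570.

Account A, by $69,417.66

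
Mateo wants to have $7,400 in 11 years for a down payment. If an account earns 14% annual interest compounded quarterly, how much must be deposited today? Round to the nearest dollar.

Periodic rate = 14%/4 = 0.035; 44 periods.
P = 7,400/(1 + 0.035)^44 ≈ 7,400/4.543341595 ≈ 1,628.7571.

$1,629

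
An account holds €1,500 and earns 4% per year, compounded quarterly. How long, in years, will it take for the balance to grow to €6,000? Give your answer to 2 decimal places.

(1 + 0.01)^(4t) = 6,000/1,500 = 4.
4t·ln(1 + 0.01) = ln(4); 4t = 1.3863/0.00995033 ≈ 139.3214.
t ≈ 34.8304 years.

34.83 years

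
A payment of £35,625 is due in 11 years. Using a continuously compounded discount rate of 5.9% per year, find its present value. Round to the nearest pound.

P = A·e^(−rt) = 35,625·e^(−0.649).
e^(−0.649) ≈ 0.52256808365, so P ≈ 18,616.4880.

£18,616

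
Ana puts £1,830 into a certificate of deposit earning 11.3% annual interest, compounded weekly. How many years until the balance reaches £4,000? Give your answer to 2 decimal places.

(1 + 0.00217308)^(52t) = 4,000/1,830 = 2.1858.
52t·ln(1 + 0.00217308) = ln(2.1858); 52t = 0.78198/0.00217072 ≈ 360.2393.
t ≈ 6.9277 years.

6.93 years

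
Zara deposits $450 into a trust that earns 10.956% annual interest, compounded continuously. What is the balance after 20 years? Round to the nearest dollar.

$4,026

A = P·e^(rt) = 450·e^(0.10956·20) = 450·e^2.1912.
e^2.1912 ≈ 8.945941806, so A ≈ 4,025.6738.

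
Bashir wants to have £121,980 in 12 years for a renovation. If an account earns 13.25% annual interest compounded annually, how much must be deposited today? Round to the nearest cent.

Growth factor = (1 + 0.1325)^12 ≈ 4.45100957174.
P = 121,980/4.45100957174 ≈ 27,405.0186.

£27,405.02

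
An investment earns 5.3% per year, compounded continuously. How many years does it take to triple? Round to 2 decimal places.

e^(0.053t) = 3, so 0.053t = ln 3 ≈ 1.0986.
t ≈ 1.0986/0.053 ≈ 20.7285.

20.73 years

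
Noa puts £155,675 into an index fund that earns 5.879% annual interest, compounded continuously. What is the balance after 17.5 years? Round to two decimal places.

A = P·e^(rt) = 155,675·e^(0.05879·17.5) = 155,675·e^1.028825.
e^1.028825 ≈ 2.7977765152, so A ≈ 435,543.8590.

£435,543.86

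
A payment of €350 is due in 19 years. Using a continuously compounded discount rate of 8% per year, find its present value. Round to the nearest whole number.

€77

P = A·e^(−rt) = 350·e^(−1.52).
e^(−1.52) ≈ 0.218711887, so P ≈ 76.5492.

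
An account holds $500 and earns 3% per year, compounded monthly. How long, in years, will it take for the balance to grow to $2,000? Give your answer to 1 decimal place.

(1 + 0.0025)^(12t) = 2,000/500 = 4.
12t·ln(1 + 0.0025) = ln(4); 12t = 1.3863/0.00249688 ≈ 555.2106.
t ≈ 46.2676 years.

46.3 years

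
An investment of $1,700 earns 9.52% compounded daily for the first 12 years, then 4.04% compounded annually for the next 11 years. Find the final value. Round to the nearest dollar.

After 12 years at 9.52%: 1,700 × 3.133814788 ≈ 5,327.4851.
Then 11 years at 4.04%: 5,327.4851 × 1.545979671 ≈ 8,236.1837.

$8,236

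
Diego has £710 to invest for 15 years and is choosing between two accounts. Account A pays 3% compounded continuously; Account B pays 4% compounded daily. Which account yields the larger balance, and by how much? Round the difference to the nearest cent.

Account B, by £180.16

Account A growth factor: e^(0.03·15) = e^0.45 ≈ 1.568312185; balance ≈ 1,113.5017.
Account B growth factor: (1 + 0.04/365)^5475 ≈ 1.8220589; balance ≈ 1,293.6618.
Account B is larger by 180.1602.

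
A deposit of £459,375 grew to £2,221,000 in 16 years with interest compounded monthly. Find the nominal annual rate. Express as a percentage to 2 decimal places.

(1 + r/12)^192 = 2,221,000/459,375 = 4.83483.
1 + r/12 = 4.83483^(1/192) ≈ 1.008241, so r/12 ≈ 0.00824131.
r ≈ 12·0.00824131 = 9.88957%.

9.89%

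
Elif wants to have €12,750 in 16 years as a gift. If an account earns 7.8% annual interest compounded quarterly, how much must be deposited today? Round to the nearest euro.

Periodic rate = 7.8%/4 = 0.0195; 64 periods.
P = 12,750/(1 + 0.0195)^64 ≈ 12,750/3.4417769941 ≈ 3,704.4817.

€3,704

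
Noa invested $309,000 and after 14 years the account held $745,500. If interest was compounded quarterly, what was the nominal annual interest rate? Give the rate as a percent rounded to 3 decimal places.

6.341%

(1 + r/4)^56 = 745,500/309,000 = 2.41262.
1 + r/4 = 2.41262^(1/56) ≈ 1.015851, so r/4 ≈ 0.0158514.
r ≈ 4·0.0158514 = 6.34054%.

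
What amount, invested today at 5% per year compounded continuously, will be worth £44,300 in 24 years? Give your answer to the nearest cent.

£13,342.90

P = A·e^(−rt) = 44,300·e^(−1.2).
e^(−1.2) ≈ 0.30119421191, so P ≈ 13,342.9036.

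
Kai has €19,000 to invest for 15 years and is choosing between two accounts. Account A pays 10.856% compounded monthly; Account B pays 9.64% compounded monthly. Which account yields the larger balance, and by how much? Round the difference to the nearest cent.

A: (1 + 0.10856/12)^180 ≈ 5.0585421477, so 19,000 × 5.0585421477 ≈ 96,112.3008.
B: (1 + 0.0964/12)^180 ≈ 4.2216363746, so 19,000 × 4.2216363746 ≈ 80,211.0911.
Difference ≈ 15,901.2097 in favor of A.

Account A, by €15,901.21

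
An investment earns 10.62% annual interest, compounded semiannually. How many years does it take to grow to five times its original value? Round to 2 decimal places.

15.55 years

(1 + 0.0531)^(2t) = 5.
2t = ln 5 / ln(1 + 0.0531) ≈ 1.6094/0.0517382 ≈ 31.1073.
t ≈ 15.5537.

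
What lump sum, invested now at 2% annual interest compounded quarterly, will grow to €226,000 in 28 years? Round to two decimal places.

Growth factor = (1 + 0.005)^112 ≈ 1.74823140158.
P = 226,000/1.74823140158 ≈ 129,273.5045.

€129,273.50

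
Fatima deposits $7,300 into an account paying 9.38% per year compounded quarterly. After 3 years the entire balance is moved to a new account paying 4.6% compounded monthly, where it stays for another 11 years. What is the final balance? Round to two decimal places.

After 3 years at 9.38%: 7,300 × 1.3206859694 ≈ 9,641.0076.
Then 11 years at 4.6%: 9,641.0076 × 1.6570396021 ≈ 15,975.5314.

$15,975.53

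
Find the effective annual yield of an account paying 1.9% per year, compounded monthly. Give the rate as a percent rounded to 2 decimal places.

1.92%

EAR = (1 + 1.9%/12)^12 − 1 = (1 + 0.00158333)^12 − 1.
(1 + 0.00158333)^12 ≈ 1.019166, so EAR ≈ 1.91663%.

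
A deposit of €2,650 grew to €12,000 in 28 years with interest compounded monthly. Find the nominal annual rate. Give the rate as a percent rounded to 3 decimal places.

The 336-period growth factor is 12,000/2,650 = 4.5283.
r/12 = 4.5283^(1/336) − 1 ≈ 0.0045052, so r ≈ 12·0.0045052 = 5.40624%.

5.406%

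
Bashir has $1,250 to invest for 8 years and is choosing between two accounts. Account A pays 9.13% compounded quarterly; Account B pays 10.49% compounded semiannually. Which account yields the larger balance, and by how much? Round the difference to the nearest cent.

Account A growth factor: (1 + 0.022825)^32 ≈ 2.05893533; balance ≈ 2,573.6692.
Account B growth factor: (1 + 0.05245)^16 ≈ 2.265810365; balance ≈ 2,832.2630.
Account B is larger by 258.5938.

Account B, by $258.59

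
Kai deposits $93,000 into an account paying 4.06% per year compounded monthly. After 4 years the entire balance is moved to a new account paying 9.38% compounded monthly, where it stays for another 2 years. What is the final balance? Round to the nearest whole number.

$131,841

After 4 years at 4.06%: 93,000 × 1.17600828136 ≈ 109,368.7702.
Then 2 years at 9.38%: 109,368.7702 × 1.2054712812 ≈ 131,840.9115.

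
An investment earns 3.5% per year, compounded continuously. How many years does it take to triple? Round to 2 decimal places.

31.39 years

e^(0.035t) = 3, so 0.035t = ln 3 ≈ 1.0986.
t ≈ 1.0986/0.035 ≈ 31.3889.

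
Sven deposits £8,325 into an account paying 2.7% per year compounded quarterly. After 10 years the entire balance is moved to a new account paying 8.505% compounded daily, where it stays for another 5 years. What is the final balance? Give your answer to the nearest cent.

£16,669.09

After 10 years at 2.7%: 8,325 × 1.3087766291 ≈ 10,895.5654.
Then 5 years at 8.505%: 10,895.5654 × 1.5298970769 ≈ 16,669.0937.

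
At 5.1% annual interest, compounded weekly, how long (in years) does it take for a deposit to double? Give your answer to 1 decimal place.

13.6 years

(1 + 0.000980769)^(52t) = 2.
52t = ln 2 / ln(1 + 0.000980769) ≈ 0.69315/0.000980289 ≈ 707.0848.
t ≈ 13.5978.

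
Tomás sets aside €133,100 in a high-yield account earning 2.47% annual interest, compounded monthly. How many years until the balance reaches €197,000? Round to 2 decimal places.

15.89 years

(1 + 0.00205833)^(12t) = 197,000/133,100 = 1.4801.
12t·ln(1 + 0.00205833) = ln(1.4801); 12t = 0.3921/0.00205622 ≈ 190.6914.
t ≈ 15.8909 years.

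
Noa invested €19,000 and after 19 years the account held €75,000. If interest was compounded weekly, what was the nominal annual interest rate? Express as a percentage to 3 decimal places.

(1 + r/52)^988 = 75,000/19,000 = 3.94737.
1 + r/52 = 3.94737^(1/988) ≈ 1.001391, so r/52 ≈ 0.00139069.
r ≈ 52·0.00139069 = 7.23160%.

7.232%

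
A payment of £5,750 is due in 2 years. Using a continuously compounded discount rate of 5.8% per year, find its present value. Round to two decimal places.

£5,120.23

P = A·e^(−rt) = 5,750·e^(−0.116).
e^(−0.116) ≈ 0.8904752233, so P ≈ 5,120.2325.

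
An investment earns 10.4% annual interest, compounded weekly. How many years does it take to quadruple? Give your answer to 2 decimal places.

(1 + 0.002)^(52t) = 4.
52t = ln 4 / ln(1 + 0.002) ≈ 1.3863/0.001998 ≈ 693.8401.
t ≈ 13.3431.

13.34 years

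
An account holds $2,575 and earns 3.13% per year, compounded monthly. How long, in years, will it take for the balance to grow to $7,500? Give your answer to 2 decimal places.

(1 + 0.00260833)^(12t) = 7,500/2,575 = 2.9126.
12t·ln(1 + 0.00260833) = ln(2.9126); 12t = 1.0691/0.00260494 ≈ 410.3951.
t ≈ 34.1996 years.

34.20 years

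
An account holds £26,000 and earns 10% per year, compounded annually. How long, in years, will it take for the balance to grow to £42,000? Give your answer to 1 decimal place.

We need (1 + 0.1)^t = 1.6154, so t = ln 1.6154 / ln 1.1 ≈ 5.0317.

5.0 years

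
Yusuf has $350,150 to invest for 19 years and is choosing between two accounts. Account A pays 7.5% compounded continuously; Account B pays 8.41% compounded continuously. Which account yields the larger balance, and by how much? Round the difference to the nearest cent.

A: e^(0.075·19) = e^1.425 ≈ 4.157857842756, so 350,150 × 4.157857842756 ≈ 1,455,873.9236.
B: e^(0.0841·19) = e^1.5979 ≈ 4.942641970099, so 350,150 × 4.942641970099 ≈ 1,730,666.0858.
Difference ≈ 274,792.1622 in favor of B.

Account B, by $274,792.16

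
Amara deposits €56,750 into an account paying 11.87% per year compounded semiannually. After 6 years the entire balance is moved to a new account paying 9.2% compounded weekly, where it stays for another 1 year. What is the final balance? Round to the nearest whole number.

€124,268

After 6 years at 11.87%: 56,750 × 1.99743957894 ≈ 113,354.6961.
Then 1 years at 9.2%: 113,354.6961 × 1.09627570358 ≈ 124,267.9992.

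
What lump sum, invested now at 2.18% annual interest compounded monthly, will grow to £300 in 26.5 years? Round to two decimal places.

£168.44

Growth factor = (1 + 0.0218/12)^318 ≈ 1.78100158.
P = 300/1.78100158 ≈ 168.4445.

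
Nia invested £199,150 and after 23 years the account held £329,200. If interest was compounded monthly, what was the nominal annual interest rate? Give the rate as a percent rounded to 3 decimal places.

2.187%

The 276-period growth factor is 329,200/199,150 = 1.65303.
r/12 = 1.65303^(1/276) − 1 ≈ 0.0018227, so r ≈ 12·0.0018227 = 2.18724%.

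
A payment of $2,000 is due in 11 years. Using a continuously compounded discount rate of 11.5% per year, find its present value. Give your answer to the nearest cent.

$564.48

P = A·e^(−rt) = 2,000·e^(−1.265).
e^(−1.265) ≈ 0.2822392961, so P ≈ 564.4786.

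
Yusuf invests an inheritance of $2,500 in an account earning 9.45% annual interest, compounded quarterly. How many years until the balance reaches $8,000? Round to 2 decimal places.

12.45 years

(1 + 0.023625)^(4t) = 8,000/2,500 = 3.2.
4t·ln(1 + 0.023625) = ln(3.2); 4t = 1.1632/0.0233502 ≈ 49.8132.
t ≈ 12.4533 years.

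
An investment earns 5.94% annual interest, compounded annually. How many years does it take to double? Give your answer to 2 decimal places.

(1 + 0.0594)^t = 2.
t = ln 2 / ln(1 + 0.0594) ≈ 0.69315/0.0577027 ≈ 12.0124.

12.01 years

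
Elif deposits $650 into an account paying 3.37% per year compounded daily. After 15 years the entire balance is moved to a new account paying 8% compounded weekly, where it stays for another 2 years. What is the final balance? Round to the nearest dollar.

$1,264

Phase 1: 650·(1 + 0.0337/365)^5475 ≈ 1,077.5541.
Phase 2: 1,077.5541·(1 + 0.08/52)^104 ≈ 1,264.3660.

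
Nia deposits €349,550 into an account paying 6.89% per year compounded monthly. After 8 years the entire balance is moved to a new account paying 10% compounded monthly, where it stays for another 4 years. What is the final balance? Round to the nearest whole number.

€901,998

Phase 1: 349,550·(1 + 0.0689/12)^96 ≈ 605,630.6070.
Phase 2: 605,630.6070·(1 + 0.1/12)^48 ≈ 901,998.4267.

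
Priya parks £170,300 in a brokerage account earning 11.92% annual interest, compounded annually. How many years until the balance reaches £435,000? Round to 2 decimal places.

8.33 years

We need (1 + 0.1192)^t = 2.5543, so t = ln 2.5543 / ln 1.1192 ≈ 8.3274.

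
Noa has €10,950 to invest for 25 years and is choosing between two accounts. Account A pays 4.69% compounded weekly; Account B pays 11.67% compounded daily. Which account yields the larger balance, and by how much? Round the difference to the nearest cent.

A: (1 + 0.0469/52)^1300 ≈ 3.2283512736, so 10,950 × 3.2283512736 ≈ 35,350.4464.
B: (1 + 0.1167/365)^9125 ≈ 18.4863699123, so 10,950 × 18.4863699123 ≈ 202,425.7505.
Difference ≈ 167,075.3041 in favor of B.

Account B, by €167,075.30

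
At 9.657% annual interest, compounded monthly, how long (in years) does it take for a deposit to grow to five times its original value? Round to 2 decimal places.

16.73 years

(1 + 0.0080475)^(12t) = 5.
12t = ln 5 / ln(1 + 0.0080475) ≈ 1.6094/0.00801529 ≈ 200.7959.
t ≈ 16.7330.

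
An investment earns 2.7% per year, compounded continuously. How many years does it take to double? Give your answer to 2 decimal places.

e^(0.027t) = 2, so 0.027t = ln 2 ≈ 0.69315.
t ≈ 0.69315/0.027 ≈ 25.6721.

25.67 years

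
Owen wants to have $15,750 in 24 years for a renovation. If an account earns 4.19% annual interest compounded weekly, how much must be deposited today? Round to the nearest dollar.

$5,764

Growth factor = (1 + 0.0419/52)^1248 ≈ 2.7324402564.
P = 15,750/2.7324402564 ≈ 5,764.0785.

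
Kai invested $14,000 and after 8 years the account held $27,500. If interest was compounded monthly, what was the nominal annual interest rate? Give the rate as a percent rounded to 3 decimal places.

The 96-period growth factor is 27,500/14,000 = 1.96429.
r/12 = 1.96429^(1/96) − 1 ≈ 0.00705738, so r ≈ 12·0.00705738 = 8.46885%.

8.469%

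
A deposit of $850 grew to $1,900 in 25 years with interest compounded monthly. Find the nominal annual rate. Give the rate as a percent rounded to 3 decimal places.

(1 + r/12)^300 = 1,900/850 = 2.23529.
1 + r/12 = 2.23529^(1/300) ≈ 1.002685, so r/12 ≈ 0.00268484.
r ≈ 12·0.00268484 = 3.22181%.

3.222%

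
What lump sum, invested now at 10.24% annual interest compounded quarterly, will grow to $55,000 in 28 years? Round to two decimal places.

$3,242.09

Periodic rate = 10.24%/4 = 0.0256; 112 periods.
P = 55,000/(1 + 0.0256)^112 ≈ 55,000/16.964355451 ≈ 3,242.0919.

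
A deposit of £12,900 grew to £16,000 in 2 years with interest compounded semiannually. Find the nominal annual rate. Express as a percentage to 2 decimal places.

(1 + r/2)^4 = 16,000/12,900 = 1.24031.
1 + r/2 = 1.24031^(1/4) ≈ 1.055316, so r/2 ≈ 0.0553161.
r ≈ 2·0.0553161 = 11.06322%.

11.06%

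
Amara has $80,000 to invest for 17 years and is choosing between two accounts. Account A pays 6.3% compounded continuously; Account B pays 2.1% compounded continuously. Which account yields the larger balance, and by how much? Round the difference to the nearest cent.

Account A, by $119,140.84

A: e^(0.063·17) = e^1.071 ≈ 2.91829633765, so 80,000 × 2.91829633765 ≈ 233,463.7070.
B: e^(0.021·17) = e^0.357 ≈ 1.42903586985, so 80,000 × 1.42903586985 ≈ 114,322.8696.
Difference ≈ 119,140.8374 in favor of A.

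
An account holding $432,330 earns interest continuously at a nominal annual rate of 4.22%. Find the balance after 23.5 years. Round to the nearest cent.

A = P·e^(rt) = 432,330·e^(0.0422·23.5) = 432,330·e^0.9917.
e^0.9917 ≈ 2.695813461991, so A ≈ 1,165,481.0340.

$1,165,481.03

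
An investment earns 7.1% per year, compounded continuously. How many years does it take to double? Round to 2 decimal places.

e^(0.071t) = 2, so 0.071t = ln 2 ≈ 0.69315.
t ≈ 0.69315/0.071 ≈ 9.7626.

9.76 years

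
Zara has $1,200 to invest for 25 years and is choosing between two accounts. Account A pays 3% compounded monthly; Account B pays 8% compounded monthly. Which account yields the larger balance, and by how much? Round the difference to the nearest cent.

A: (1 + 0.0025)^300 ≈ 2.115019558, so 1,200 × 2.115019558 ≈ 2,538.0235.
B: (1 + 0.08/12)^300 ≈ 7.340175964, so 1,200 × 7.340175964 ≈ 8,808.2112.
Difference ≈ 6,270.1877 in favor of B.

Account B, by $6,270.19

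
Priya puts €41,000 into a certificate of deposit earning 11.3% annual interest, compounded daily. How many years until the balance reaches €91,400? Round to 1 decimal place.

(1 + 0.000309589)^(365t) = 91,400/41,000 = 2.2293.
365t·ln(1 + 0.000309589) = ln(2.2293); 365t = 0.80167/0.000309541 ≈ 2589.8769.
t ≈ 7.0956 years.

7.1 years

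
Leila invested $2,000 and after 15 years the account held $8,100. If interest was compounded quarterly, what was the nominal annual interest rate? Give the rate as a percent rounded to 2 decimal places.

(1 + r/4)^60 = 8,100/2,000 = 4.05.
1 + r/4 = 4.05^(1/60) ≈ 1.023586, so r/4 ≈ 0.0235858.
r ≈ 4·0.0235858 = 9.43432%.

9.43%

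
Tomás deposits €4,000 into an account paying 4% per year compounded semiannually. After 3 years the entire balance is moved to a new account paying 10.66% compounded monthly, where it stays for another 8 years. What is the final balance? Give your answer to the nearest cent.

After 3 years at 4%: 4,000 × 1.1261624193 ≈ 4,504.6497.
Then 8 years at 10.66%: 4,504.6497 × 2.3373888512 ≈ 10,529.1179.

€10,529.12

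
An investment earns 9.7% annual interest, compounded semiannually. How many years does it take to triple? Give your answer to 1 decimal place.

11.6 years

(1 + 0.0485)^(2t) = 3.
2t = ln 3 / ln(1 + 0.0485) ≈ 1.0986/0.0473606 ≈ 23.1968.
t ≈ 11.5984.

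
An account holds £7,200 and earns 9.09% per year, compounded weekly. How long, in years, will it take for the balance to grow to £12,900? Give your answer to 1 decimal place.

6.4 years

(1 + 0.00174808)^(52t) = 12,900/7,200 = 1.7917.
52t·ln(1 + 0.00174808) = ln(1.7917); 52t = 0.58315/0.00174655 ≈ 333.8845.
t ≈ 6.4209 years.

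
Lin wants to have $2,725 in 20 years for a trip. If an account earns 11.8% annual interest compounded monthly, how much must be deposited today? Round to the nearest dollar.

$260

Growth factor = (1 + 0.118/12)^240 ≈ 10.46956186.
P = 2,725/10.46956186 ≈ 260.2783.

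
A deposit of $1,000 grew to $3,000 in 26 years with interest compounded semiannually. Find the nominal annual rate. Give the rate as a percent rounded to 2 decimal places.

The 52-period growth factor is 3,000/1,000 = 3.
r/2 = 3^(1/52) − 1 ≈ 0.0213519, so r ≈ 2·0.0213519 = 4.27038%.

4.27%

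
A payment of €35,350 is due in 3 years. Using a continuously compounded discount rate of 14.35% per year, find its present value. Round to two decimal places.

P = A·e^(−rt) = 35,350·e^(−0.4305).
e^(−0.4305) ≈ 0.65018392148, so P ≈ 22,984.0016.

€22,984.00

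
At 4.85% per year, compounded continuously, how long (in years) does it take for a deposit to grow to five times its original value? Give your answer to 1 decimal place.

e^(0.0485t) = 5, so 0.0485t = ln 5 ≈ 1.6094.
t ≈ 1.6094/0.0485 ≈ 33.1843.

33.2 years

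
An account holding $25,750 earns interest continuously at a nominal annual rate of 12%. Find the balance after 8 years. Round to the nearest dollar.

$67,251

A = P·e^(rt) = 25,750·e^(0.12·8) = 25,750·e^0.96.
e^0.96 ≈ 2.6116964734, so A ≈ 67,251.1842.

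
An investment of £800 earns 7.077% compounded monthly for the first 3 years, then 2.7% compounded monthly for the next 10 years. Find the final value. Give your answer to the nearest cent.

£1,294.65

Phase 1: 800·(1 + 0.0058975)^36 ≈ 988.6082.
Phase 2: 988.6082·(1 + 0.00225)^120 ≈ 1,294.6489.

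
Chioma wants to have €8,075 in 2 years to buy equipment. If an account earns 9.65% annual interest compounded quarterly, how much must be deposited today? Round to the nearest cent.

Periodic rate = 9.65%/4 = 0.024125; 8 periods.
P = 8,075/(1 + 0.024125)^8 ≈ 8,075/1.210106916 ≈ 6,672.9641.

€6,672.96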